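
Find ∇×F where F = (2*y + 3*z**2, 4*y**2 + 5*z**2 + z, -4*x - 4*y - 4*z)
(-10*z - 5, 6*z + 4, -2)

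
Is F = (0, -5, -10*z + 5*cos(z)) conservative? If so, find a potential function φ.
Yes, F is conservative. φ = -5*y - 5*z**2 + 5*sin(z)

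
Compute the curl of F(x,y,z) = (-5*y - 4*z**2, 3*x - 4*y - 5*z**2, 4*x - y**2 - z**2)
(-2*y + 10*z, -8*z - 4, 8)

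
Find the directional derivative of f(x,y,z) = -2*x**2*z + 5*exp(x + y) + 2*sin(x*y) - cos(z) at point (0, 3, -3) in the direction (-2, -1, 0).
sqrt(5)*(-3*exp(3) - 12/5)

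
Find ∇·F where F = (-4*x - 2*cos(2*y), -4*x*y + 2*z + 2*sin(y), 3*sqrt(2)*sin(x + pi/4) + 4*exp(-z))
-4*x + 2*cos(y) - 4 - 4*exp(-z)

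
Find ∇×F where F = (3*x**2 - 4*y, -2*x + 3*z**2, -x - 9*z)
(-6*z, 1, 2)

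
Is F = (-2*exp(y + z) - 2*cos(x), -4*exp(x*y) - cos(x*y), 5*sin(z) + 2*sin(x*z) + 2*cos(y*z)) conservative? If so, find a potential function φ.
No, ∇×F = (-2*z*sin(y*z), -2*z*cos(x*z) - 2*exp(y + z), -4*y*exp(x*y) + y*sin(x*y) + 2*exp(y + z)) ≠ 0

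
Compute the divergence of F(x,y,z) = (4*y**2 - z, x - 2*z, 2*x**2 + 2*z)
2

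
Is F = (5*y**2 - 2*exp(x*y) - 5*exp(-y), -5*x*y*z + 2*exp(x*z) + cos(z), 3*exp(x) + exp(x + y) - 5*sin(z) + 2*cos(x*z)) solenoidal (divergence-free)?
No, ∇·F = -5*x*z - 2*x*sin(x*z) - 2*y*exp(x*y) - 5*cos(z)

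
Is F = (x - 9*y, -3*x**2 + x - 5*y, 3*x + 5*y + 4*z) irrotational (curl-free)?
No, ∇×F = (5, -3, 10 - 6*x)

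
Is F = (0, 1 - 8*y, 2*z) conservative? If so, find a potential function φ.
Yes, F is conservative. φ = -4*y**2 + y + z**2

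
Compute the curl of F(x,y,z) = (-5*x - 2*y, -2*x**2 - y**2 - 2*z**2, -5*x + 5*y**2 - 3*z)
(10*y + 4*z, 5, 2 - 4*x)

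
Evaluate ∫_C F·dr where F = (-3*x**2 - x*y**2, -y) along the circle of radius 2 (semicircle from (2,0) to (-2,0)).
16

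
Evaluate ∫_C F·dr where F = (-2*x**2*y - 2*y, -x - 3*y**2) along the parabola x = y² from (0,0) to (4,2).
-1984/21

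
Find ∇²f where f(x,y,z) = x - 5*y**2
-10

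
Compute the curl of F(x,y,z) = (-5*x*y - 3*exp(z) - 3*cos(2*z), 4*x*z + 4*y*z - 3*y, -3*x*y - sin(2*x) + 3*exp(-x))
(-7*x - 4*y, 3*y - 3*exp(z) + 6*sin(2*z) + 2*cos(2*x) + 3*exp(-x), 5*x + 4*z)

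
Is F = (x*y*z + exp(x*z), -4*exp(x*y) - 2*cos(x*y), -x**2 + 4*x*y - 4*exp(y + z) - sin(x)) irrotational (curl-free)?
No, ∇×F = (4*x - 4*exp(y + z), x*y + x*exp(x*z) + 2*x - 4*y + cos(x), -x*z - 4*y*exp(x*y) + 2*y*sin(x*y))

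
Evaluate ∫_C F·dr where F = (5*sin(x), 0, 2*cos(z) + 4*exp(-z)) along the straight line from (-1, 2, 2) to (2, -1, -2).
-8*sinh(2) - 4*sin(2) - 5*cos(2) + 5*cos(1)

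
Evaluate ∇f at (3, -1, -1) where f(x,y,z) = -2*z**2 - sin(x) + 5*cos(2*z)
(-cos(3), 0, 4 + 10*sin(2))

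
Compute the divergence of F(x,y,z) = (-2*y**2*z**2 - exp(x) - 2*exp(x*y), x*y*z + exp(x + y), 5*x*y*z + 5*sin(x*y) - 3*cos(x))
5*x*y + x*z - 2*y*exp(x*y) - exp(x) + exp(x + y)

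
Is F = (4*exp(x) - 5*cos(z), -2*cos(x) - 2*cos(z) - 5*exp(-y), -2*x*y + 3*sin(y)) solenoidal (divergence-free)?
No, ∇·F = 4*exp(x) + 5*exp(-y)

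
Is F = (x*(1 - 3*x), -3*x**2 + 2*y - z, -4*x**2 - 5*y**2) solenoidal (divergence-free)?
No, ∇·F = 3 - 6*x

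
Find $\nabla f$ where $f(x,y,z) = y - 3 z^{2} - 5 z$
(0, 1, -6*z - 5)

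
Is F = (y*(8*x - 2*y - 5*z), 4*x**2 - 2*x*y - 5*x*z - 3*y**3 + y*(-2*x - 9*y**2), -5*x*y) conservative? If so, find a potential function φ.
Yes, F is conservative. φ = y*(4*x**2 - 2*x*y - 5*x*z - 3*y**3)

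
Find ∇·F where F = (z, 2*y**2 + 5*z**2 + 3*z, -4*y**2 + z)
4*y + 1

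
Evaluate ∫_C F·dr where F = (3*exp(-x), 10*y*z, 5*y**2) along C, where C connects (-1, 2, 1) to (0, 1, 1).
-18 + 3*E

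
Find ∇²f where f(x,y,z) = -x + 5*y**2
10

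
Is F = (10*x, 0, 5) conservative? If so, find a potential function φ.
Yes, F is conservative. φ = 5*x**2 + 5*z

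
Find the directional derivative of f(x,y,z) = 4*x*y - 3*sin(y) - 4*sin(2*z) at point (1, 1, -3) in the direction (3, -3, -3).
sqrt(3)*(cos(1) + 8*cos(6)/3)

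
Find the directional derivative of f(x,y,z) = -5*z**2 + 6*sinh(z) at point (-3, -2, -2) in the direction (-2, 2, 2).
sqrt(3)*(20/3 + 2*cosh(2))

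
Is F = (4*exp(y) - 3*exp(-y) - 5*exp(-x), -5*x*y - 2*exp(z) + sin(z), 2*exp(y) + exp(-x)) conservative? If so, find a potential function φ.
No, ∇×F = (2*exp(y) + 2*exp(z) - cos(z), exp(-x), -5*y - sinh(y) - 7*cosh(y)) ≠ 0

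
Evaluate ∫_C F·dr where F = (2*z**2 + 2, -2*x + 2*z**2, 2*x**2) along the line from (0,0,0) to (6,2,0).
0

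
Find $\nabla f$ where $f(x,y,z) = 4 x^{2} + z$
(8*x, 0, 1)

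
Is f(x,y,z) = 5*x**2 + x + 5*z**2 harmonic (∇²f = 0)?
No, ∇²f = 20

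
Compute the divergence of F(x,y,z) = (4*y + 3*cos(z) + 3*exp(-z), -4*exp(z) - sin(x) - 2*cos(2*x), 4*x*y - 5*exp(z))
-5*exp(z)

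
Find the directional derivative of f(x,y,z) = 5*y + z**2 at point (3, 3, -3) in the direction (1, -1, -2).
7*sqrt(6)/6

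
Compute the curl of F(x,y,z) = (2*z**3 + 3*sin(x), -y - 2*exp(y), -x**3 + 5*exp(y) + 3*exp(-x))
(5*exp(y), 3*x**2 + 6*z**2 + 3*exp(-x), 0)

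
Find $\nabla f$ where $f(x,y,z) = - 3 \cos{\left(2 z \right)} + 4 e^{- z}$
(0, 0, 6*sin(2*z) - 4*exp(-z))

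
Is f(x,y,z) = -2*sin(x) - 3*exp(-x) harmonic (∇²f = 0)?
No, ∇²f = 2*sin(x) - 3*exp(-x)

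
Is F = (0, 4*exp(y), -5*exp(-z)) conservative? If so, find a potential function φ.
Yes, F is conservative. φ = 4*exp(y) + 5*exp(-z)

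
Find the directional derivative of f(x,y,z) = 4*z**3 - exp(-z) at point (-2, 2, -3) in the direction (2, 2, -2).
sqrt(3)*(-108 - exp(3))/3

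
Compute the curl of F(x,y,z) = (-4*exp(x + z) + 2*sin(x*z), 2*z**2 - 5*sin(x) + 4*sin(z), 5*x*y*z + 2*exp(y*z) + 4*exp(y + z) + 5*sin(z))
(5*x*z + 2*z*exp(y*z) - 4*z + 4*exp(y + z) - 4*cos(z), 2*x*cos(x*z) - 5*y*z - 4*exp(x + z), -5*cos(x))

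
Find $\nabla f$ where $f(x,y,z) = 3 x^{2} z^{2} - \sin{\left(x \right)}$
(6*x*z**2 - cos(x), 0, 6*x**2*z)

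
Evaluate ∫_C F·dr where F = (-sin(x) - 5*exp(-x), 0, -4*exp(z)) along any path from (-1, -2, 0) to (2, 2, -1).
-5*E - 4*exp(-1) - cos(1) + cos(2) + 5*exp(-2) + 4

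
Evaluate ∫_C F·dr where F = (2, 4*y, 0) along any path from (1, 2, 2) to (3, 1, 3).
-2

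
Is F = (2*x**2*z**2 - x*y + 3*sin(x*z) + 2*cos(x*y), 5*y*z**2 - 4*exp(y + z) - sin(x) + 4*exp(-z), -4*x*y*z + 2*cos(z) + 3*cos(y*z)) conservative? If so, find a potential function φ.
No, ∇×F = (-4*x*z - 10*y*z - 3*z*sin(y*z) + 4*exp(y + z) + 4*exp(-z), 4*x**2*z + 3*x*cos(x*z) + 4*y*z, 2*x*sin(x*y) + x - cos(x)) ≠ 0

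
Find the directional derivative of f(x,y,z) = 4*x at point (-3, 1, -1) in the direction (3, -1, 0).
6*sqrt(10)/5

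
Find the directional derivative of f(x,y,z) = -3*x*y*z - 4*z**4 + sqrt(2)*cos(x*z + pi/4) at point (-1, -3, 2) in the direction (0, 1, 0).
6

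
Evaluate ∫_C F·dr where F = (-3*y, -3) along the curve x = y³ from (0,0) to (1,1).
-21/4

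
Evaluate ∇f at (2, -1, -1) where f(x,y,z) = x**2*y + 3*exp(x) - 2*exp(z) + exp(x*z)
(-4 - exp(-2) + 3*exp(2), 4, 2*(1 - E)*exp(-2))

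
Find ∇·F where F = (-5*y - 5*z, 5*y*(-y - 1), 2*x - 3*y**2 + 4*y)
-10*y - 5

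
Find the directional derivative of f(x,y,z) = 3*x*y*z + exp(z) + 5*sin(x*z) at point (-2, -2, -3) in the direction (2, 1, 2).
-50*cos(6)/3 + 2*exp(-3)/3 + 26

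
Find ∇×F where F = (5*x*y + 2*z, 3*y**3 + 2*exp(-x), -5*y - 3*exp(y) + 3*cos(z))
(-3*exp(y) - 5, 2, -5*x - 2*exp(-x))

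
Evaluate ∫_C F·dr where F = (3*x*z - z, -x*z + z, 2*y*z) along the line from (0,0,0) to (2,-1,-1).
-23/6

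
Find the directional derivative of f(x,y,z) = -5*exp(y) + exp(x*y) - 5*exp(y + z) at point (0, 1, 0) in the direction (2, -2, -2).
sqrt(3)*(1 + 15*E)/3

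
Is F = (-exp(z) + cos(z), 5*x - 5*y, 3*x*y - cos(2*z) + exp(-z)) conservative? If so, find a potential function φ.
No, ∇×F = (3*x, -3*y - exp(z) - sin(z), 5) ≠ 0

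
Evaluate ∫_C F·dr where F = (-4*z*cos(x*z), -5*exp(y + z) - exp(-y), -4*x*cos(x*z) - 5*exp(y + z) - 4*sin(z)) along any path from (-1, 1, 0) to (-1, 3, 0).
(5*(1 - exp(2))*exp(4) - exp(2) + 1)*exp(-3)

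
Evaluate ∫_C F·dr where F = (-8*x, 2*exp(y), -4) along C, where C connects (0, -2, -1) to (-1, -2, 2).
-16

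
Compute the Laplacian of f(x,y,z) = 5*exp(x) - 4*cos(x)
5*exp(x) + 4*cos(x)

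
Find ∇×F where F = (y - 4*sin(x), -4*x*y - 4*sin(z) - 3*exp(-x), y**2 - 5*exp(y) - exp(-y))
(2*y - 5*exp(y) + 4*cos(z) + exp(-y), 0, -4*y - 1 + 3*exp(-x))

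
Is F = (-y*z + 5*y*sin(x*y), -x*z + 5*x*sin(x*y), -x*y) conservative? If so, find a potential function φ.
Yes, F is conservative. φ = -x*y*z - 5*cos(x*y)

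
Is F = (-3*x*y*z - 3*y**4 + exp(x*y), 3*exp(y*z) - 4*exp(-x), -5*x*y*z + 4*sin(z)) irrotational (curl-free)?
No, ∇×F = (-5*x*z - 3*y*exp(y*z), y*(-3*x + 5*z), 3*x*z - x*exp(x*y) + 12*y**3 + 4*exp(-x))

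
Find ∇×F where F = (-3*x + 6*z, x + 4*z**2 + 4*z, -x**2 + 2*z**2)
(-8*z - 4, 2*x + 6, 1)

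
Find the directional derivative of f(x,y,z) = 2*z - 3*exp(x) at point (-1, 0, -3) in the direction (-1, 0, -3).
3*sqrt(10)*(1 - 2*E)*exp(-1)/10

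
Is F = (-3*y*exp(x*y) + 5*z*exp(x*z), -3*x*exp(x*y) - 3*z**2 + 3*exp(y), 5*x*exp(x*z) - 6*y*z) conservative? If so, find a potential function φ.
Yes, F is conservative. φ = -3*y*z**2 + 3*exp(y) - 3*exp(x*y) + 5*exp(x*z)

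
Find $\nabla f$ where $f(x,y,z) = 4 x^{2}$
(8*x, 0, 0)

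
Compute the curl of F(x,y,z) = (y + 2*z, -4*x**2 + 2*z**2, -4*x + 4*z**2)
(-4*z, 6, -8*x - 1)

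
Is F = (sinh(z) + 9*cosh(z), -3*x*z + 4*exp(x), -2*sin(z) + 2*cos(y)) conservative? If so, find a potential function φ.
No, ∇×F = (3*x - 2*sin(y), 9*sinh(z) + cosh(z), -3*z + 4*exp(x)) ≠ 0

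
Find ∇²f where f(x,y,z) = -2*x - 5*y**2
-10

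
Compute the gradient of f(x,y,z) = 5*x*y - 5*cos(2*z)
(5*y, 5*x, 10*sin(2*z))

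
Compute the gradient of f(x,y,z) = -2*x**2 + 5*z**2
(-4*x, 0, 10*z)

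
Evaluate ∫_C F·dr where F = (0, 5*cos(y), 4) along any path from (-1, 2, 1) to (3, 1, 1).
-5*sin(2) + 5*sin(1)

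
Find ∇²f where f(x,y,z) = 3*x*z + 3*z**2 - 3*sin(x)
3*sin(x) + 6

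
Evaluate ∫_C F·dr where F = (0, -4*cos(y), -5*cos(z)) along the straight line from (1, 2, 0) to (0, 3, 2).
-sin(2) - 4*sin(3)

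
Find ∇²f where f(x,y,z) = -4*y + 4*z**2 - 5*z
8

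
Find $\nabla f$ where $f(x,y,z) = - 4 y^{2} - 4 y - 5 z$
(0, -8*y - 4, -5)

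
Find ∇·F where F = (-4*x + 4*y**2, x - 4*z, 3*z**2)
6*z - 4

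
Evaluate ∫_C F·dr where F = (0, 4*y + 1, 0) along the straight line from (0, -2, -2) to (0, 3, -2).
15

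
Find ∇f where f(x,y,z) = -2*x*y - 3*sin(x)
(-2*y - 3*cos(x), -2*x, 0)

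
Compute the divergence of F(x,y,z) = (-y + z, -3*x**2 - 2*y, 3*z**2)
6*z - 2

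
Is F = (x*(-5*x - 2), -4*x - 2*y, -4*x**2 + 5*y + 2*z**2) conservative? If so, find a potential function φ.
No, ∇×F = (5, 8*x, -4) ≠ 0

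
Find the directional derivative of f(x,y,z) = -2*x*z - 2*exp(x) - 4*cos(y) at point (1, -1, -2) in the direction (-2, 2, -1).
-8*sin(1)/3 - 2 + 4*E/3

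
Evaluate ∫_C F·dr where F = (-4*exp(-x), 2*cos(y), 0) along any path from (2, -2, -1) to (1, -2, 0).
-(4 - 4*E)*exp(-2)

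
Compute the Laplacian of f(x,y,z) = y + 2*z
0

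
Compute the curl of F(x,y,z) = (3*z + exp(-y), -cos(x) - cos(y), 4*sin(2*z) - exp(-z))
(0, 3, sin(x) + exp(-y))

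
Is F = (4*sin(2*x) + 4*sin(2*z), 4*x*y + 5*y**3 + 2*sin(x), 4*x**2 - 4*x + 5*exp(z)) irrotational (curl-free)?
No, ∇×F = (0, -8*x + 8*cos(2*z) + 4, 4*y + 2*cos(x))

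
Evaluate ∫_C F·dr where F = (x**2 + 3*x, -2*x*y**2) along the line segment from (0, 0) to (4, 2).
88/3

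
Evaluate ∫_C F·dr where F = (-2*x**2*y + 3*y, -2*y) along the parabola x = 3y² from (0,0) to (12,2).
-13516/7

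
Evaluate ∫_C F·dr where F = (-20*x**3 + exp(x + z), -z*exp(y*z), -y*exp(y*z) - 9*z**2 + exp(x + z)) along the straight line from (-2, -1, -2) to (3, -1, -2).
-325 - exp(-4) + E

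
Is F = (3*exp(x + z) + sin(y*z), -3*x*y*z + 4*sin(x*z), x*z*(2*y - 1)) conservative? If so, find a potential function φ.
No, ∇×F = (x*(3*y + 2*z - 4*cos(x*z)), y*cos(y*z) - z*(2*y - 1) + 3*exp(x + z), z*(-3*y + 4*cos(x*z) - cos(y*z))) ≠ 0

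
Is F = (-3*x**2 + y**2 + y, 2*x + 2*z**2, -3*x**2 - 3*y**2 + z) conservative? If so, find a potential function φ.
No, ∇×F = (-6*y - 4*z, 6*x, 1 - 2*y) ≠ 0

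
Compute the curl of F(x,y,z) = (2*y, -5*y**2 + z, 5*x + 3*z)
(-1, -5, -2)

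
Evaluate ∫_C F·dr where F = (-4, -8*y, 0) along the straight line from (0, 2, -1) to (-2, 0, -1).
24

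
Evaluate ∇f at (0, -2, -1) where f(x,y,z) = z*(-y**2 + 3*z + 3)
(0, -4, -7)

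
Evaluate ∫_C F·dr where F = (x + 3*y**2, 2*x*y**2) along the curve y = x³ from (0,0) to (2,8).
23494/35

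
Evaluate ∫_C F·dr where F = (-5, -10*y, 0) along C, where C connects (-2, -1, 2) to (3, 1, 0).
-25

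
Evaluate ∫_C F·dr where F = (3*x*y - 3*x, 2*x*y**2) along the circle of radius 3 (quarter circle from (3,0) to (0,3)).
-27/2 + 81*pi/8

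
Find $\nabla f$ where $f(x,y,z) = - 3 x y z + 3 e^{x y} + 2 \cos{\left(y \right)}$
(3*y*(-z + exp(x*y)), -3*x*z + 3*x*exp(x*y) - 2*sin(y), -3*x*y)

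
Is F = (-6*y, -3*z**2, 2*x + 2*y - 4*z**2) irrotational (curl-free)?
No, ∇×F = (6*z + 2, -2, 6)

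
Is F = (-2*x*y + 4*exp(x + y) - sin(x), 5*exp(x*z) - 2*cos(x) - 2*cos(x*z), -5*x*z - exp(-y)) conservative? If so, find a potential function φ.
No, ∇×F = (-5*x*exp(x*z) - 2*x*sin(x*z) + exp(-y), 5*z, 2*x + 5*z*exp(x*z) + 2*z*sin(x*z) - 4*exp(x + y) + 2*sin(x)) ≠ 0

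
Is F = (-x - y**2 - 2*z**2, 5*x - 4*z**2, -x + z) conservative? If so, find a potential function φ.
No, ∇×F = (8*z, 1 - 4*z, 2*y + 5) ≠ 0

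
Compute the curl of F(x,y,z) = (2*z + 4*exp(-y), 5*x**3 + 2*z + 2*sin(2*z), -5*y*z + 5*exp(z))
(-5*z + 8*sin(z)**2 - 6, 2, 15*x**2 + 4*exp(-y))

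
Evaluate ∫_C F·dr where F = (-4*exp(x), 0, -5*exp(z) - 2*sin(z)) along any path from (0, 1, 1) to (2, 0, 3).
-5*exp(3) - 4*exp(2) + 2*cos(3) - 2*cos(1) + 4 + 5*E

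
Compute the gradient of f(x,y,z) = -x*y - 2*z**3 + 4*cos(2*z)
(-y, -x, -6*z**2 - 8*sin(2*z))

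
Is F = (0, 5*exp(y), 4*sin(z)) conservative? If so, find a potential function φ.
Yes, F is conservative. φ = 5*exp(y) - 4*cos(z)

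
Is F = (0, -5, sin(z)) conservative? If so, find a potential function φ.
Yes, F is conservative. φ = -5*y - cos(z)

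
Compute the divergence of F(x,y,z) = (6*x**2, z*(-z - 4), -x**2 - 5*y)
12*x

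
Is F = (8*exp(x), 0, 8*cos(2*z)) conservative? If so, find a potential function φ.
Yes, F is conservative. φ = 8*exp(x) + 4*sin(2*z)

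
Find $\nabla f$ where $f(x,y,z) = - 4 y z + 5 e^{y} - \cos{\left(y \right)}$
(0, -4*z + 5*exp(y) + sin(y), -4*y)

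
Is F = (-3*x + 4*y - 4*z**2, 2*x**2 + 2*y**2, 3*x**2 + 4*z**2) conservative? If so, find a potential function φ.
No, ∇×F = (0, -6*x - 8*z, 4*x - 4) ≠ 0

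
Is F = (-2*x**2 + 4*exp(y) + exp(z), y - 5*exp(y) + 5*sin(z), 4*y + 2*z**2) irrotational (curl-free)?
No, ∇×F = (4 - 5*cos(z), exp(z), -4*exp(y))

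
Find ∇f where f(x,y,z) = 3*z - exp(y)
(0, -exp(y), 3)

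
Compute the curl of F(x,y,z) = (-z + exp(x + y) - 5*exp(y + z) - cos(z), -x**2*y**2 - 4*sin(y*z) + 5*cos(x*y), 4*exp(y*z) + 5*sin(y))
(4*y*cos(y*z) + 4*z*exp(y*z) + 5*cos(y), -5*exp(y + z) + sin(z) - 1, -2*x*y**2 - 5*y*sin(x*y) - exp(x + y) + 5*exp(y + z))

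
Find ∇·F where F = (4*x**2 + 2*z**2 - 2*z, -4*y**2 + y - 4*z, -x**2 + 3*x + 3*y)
8*x - 8*y + 1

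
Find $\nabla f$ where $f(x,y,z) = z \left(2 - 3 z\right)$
(0, 0, 2 - 6*z)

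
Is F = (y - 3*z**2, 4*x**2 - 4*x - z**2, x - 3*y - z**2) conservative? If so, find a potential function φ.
No, ∇×F = (2*z - 3, -6*z - 1, 8*x - 5) ≠ 0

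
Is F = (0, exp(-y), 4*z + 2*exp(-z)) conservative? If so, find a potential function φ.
Yes, F is conservative. φ = 2*z**2 - 2*exp(-z) - exp(-y)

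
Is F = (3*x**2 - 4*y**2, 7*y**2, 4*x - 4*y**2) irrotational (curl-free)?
No, ∇×F = (-8*y, -4, 8*y)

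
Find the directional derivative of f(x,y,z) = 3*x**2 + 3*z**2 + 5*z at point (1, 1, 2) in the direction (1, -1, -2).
-14*sqrt(6)/3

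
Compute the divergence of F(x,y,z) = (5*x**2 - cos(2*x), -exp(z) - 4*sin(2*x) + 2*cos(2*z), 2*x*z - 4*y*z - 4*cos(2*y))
12*x - 4*y + 2*sin(2*x)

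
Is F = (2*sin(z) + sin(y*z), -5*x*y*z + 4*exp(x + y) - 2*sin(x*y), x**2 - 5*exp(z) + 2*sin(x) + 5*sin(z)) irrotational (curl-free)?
No, ∇×F = (5*x*y, -2*x + y*cos(y*z) - 2*cos(x) + 2*cos(z), -5*y*z - 2*y*cos(x*y) - z*cos(y*z) + 4*exp(x + y))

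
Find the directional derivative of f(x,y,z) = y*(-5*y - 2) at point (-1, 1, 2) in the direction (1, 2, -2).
-8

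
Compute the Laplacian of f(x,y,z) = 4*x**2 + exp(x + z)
2*exp(x + z) + 8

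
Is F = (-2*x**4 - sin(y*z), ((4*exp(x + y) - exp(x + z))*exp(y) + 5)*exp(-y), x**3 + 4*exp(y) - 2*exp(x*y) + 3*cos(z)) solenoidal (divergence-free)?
No, ∇·F = -8*x**3 + 4*exp(x + y) - 3*sin(z) - 5*exp(-y)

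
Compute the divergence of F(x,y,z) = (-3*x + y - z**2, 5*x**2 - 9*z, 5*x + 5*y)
-3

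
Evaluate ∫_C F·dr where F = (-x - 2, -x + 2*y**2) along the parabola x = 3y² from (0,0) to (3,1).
-65/6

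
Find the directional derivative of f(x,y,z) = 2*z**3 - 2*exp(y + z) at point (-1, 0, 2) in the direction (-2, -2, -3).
2*sqrt(17)*(-36 + 5*exp(2))/17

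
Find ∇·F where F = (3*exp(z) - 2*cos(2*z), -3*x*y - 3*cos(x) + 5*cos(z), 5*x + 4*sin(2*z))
-3*x + 8*cos(2*z)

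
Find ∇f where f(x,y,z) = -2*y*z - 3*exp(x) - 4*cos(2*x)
(-3*exp(x) + 8*sin(2*x), -2*z, -2*y)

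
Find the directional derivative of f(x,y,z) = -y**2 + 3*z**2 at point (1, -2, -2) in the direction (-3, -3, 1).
-24*sqrt(19)/19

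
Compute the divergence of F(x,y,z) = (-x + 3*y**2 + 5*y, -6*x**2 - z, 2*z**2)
4*z - 1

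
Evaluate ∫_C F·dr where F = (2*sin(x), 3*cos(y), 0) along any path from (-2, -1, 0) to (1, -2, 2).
-3*sin(2) - 2*cos(1) + 2*cos(2) + 3*sin(1)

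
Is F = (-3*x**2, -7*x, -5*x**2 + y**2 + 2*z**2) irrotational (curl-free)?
No, ∇×F = (2*y, 10*x, -7)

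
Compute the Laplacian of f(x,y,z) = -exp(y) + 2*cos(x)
-exp(y) - 2*cos(x)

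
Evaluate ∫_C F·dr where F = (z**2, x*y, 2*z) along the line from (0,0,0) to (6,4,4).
80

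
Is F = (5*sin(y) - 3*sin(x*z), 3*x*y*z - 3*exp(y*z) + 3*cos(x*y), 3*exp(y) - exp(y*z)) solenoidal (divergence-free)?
No, ∇·F = 3*x*z - 3*x*sin(x*y) - y*exp(y*z) - 3*z*exp(y*z) - 3*z*cos(x*z)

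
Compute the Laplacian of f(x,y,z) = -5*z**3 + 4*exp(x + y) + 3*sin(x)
-30*z + 8*exp(x + y) - 3*sin(x)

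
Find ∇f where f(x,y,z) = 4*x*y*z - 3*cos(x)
(4*y*z + 3*sin(x), 4*x*z, 4*x*y)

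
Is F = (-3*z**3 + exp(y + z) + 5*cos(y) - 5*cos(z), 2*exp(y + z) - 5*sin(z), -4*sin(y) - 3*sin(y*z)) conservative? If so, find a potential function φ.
No, ∇×F = (-3*z*cos(y*z) - 2*exp(y + z) - 4*cos(y) + 5*cos(z), -9*z**2 + exp(y + z) + 5*sin(z), -exp(y + z) + 5*sin(y)) ≠ 0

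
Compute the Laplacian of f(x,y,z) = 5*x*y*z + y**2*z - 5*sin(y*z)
5*y**2*sin(y*z) + z*(5*z*sin(y*z) + 2)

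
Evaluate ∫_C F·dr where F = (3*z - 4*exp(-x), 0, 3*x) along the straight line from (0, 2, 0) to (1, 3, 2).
4*exp(-1) + 2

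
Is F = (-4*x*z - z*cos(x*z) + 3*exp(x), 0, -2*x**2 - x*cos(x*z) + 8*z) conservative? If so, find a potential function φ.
Yes, F is conservative. φ = -2*x**2*z + 4*z**2 + 3*exp(x) - sin(x*z)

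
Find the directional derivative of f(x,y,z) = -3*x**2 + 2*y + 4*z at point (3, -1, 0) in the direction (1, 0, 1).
-7*sqrt(2)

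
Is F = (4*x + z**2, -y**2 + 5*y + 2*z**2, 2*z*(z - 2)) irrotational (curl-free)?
No, ∇×F = (-4*z, 2*z, 0)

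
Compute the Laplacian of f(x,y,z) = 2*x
0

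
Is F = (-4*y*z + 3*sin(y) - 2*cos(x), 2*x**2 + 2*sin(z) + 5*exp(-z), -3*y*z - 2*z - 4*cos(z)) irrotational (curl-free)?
No, ∇×F = (-3*z - 2*cos(z) + 5*exp(-z), -4*y, 4*x + 4*z - 3*cos(y))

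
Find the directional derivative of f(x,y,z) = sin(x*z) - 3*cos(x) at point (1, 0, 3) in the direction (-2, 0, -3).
-3*sqrt(13)*(3*cos(3) + 2*sin(1))/13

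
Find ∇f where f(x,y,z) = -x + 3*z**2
(-1, 0, 6*z)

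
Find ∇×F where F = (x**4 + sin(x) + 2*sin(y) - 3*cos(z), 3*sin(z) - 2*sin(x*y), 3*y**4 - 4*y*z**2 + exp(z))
(12*y**3 - 4*z**2 - 3*cos(z), 3*sin(z), -2*y*cos(x*y) - 2*cos(y))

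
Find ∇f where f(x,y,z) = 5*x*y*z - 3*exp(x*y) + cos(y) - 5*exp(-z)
(y*(5*z - 3*exp(x*y)), 5*x*z - 3*x*exp(x*y) - sin(y), 5*x*y + 5*exp(-z))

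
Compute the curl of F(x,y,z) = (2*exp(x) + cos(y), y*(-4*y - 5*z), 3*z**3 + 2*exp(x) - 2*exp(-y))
(5*y + 2*exp(-y), -2*exp(x), sin(y))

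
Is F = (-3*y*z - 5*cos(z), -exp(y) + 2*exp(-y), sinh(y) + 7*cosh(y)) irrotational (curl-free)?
No, ∇×F = (7*sinh(y) + cosh(y), -3*y + 5*sin(z), 3*z)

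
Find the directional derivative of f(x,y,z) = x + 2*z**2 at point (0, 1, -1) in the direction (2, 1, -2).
10/3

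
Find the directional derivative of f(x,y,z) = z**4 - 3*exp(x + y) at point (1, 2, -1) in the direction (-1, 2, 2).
-exp(3) - 8/3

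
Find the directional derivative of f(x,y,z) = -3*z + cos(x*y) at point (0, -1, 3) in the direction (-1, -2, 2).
-2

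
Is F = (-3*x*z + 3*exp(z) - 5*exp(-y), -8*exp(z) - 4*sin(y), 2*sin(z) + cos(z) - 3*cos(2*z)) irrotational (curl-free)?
No, ∇×F = (8*exp(z), -3*x + 3*exp(z), -5*exp(-y))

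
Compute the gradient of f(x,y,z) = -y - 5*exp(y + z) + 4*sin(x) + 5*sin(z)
(4*cos(x), -5*exp(y + z) - 1, -5*exp(y + z) + 5*cos(z))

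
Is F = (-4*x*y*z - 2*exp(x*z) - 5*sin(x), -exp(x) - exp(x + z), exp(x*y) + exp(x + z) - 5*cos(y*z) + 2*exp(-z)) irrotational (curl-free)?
No, ∇×F = (x*exp(x*y) + 5*z*sin(y*z) + exp(x + z), -4*x*y - 2*x*exp(x*z) - y*exp(x*y) - exp(x + z), 4*x*z - exp(x) - exp(x + z))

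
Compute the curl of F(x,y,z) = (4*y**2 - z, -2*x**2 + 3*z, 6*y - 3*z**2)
(3, -1, -4*x - 8*y)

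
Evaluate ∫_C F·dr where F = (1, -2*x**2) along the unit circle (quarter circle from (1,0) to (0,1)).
-7/3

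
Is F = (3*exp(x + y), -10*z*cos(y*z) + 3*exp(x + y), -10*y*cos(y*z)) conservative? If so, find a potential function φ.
Yes, F is conservative. φ = 3*exp(x + y) - 10*sin(y*z)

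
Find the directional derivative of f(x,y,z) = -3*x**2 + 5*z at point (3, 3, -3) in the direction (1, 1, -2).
-14*sqrt(6)/3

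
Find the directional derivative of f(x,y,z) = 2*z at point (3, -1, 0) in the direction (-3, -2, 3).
3*sqrt(22)/11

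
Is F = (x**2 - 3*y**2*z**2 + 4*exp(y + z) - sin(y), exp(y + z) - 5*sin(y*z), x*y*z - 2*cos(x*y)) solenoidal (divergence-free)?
No, ∇·F = x*y + 2*x - 5*z*cos(y*z) + exp(y + z)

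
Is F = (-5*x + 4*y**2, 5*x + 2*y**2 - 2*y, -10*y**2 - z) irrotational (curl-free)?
No, ∇×F = (-20*y, 0, 5 - 8*y)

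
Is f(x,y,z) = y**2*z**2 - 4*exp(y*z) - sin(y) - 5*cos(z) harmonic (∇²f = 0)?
No, ∇²f = -4*y**2*exp(y*z) + 2*y**2 - 4*z**2*exp(y*z) + 2*z**2 + sin(y) + 5*cos(z)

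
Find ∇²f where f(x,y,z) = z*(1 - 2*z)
-4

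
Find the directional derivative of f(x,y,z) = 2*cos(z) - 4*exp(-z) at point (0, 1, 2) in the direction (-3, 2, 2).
4*sqrt(17)*(-exp(2)*sin(2) + 2)*exp(-2)/17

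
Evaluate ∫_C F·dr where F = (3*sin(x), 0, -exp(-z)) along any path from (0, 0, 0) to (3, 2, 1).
exp(-1) + 2 - 3*cos(3)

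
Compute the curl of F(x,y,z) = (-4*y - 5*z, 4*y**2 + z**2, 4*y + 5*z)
(4 - 2*z, -5, 4)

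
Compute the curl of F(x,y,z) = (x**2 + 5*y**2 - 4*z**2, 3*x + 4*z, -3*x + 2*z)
(-4, 3 - 8*z, 3 - 10*y)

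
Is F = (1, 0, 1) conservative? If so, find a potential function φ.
Yes, F is conservative. φ = x + z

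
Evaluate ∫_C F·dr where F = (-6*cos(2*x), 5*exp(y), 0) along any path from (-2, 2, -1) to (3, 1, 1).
-5*exp(2) - 3*sin(6) - 3*sin(4) + 5*E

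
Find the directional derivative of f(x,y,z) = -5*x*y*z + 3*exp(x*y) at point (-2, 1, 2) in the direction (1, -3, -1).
sqrt(11)*(21 - 80*exp(2))*exp(-2)/11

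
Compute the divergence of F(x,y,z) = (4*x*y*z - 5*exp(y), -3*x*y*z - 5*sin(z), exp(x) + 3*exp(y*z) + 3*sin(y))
-3*x*z + 4*y*z + 3*y*exp(y*z)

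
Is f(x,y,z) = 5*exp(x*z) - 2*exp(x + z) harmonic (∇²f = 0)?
No, ∇²f = 5*x**2*exp(x*z) + 5*z**2*exp(x*z) - 4*exp(x + z)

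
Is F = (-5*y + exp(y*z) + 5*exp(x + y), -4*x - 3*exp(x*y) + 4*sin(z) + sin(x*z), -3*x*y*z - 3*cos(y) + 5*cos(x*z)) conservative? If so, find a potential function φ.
No, ∇×F = (-3*x*z - x*cos(x*z) + 3*sin(y) - 4*cos(z), 3*y*z + y*exp(y*z) + 5*z*sin(x*z), -3*y*exp(x*y) - z*exp(y*z) + z*cos(x*z) - 5*exp(x + y) + 1) ≠ 0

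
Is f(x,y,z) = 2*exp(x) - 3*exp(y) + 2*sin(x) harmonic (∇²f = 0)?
No, ∇²f = 2*exp(x) - 3*exp(y) - 2*sin(x)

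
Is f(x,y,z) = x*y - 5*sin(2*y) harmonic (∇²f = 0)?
No, ∇²f = 20*sin(2*y)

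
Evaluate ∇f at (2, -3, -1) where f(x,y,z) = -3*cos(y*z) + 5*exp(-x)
(-5*exp(-2), -3*sin(3), -9*sin(3))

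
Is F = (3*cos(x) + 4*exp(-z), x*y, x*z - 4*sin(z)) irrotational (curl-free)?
No, ∇×F = (0, -z - 4*exp(-z), y)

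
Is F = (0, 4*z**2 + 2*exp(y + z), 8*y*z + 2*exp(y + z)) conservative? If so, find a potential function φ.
Yes, F is conservative. φ = 4*y*z**2 + 2*exp(y + z)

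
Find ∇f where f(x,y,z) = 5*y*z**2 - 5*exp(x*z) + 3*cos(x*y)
(-3*y*sin(x*y) - 5*z*exp(x*z), -3*x*sin(x*y) + 5*z**2, -5*x*exp(x*z) + 10*y*z)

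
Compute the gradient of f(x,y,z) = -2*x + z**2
(-2, 0, 2*z)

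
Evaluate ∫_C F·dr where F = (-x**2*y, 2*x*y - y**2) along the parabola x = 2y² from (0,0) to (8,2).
-5864/21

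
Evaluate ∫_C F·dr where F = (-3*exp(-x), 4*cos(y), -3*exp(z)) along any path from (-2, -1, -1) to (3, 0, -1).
-3*exp(2) + 3*exp(-3) + 4*sin(1)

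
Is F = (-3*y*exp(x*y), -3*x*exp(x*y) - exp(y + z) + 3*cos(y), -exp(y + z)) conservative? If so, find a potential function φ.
Yes, F is conservative. φ = -3*exp(x*y) - exp(y + z) + 3*sin(y)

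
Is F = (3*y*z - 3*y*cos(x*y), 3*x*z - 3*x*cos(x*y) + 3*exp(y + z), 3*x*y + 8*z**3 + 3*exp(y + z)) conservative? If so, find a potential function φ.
Yes, F is conservative. φ = 3*x*y*z + 2*z**4 + 3*exp(y + z) - 3*sin(x*y)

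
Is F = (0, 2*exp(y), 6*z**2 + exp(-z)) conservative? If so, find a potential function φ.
Yes, F is conservative. φ = 2*z**3 + 2*exp(y) - exp(-z)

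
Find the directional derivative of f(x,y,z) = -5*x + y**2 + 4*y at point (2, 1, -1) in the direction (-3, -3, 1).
-3*sqrt(19)/19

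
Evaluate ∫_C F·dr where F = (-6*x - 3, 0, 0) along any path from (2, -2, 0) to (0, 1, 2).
18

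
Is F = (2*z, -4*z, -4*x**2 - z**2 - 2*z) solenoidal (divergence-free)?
No, ∇·F = -2*z - 2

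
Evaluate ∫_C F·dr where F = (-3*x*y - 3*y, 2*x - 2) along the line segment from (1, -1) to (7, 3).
-102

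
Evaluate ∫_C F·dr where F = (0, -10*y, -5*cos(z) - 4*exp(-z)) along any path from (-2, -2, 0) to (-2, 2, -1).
-4 + 5*sin(1) + 4*E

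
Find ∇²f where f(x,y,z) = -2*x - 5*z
0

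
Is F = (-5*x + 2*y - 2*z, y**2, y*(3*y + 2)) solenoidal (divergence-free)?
No, ∇·F = 2*y - 5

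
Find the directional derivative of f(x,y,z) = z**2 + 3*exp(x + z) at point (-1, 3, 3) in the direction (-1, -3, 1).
6*sqrt(11)/11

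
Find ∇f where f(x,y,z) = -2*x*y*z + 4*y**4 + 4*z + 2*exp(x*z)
(2*z*(-y + exp(x*z)), -2*x*z + 16*y**3, -2*x*y + 2*x*exp(x*z) + 4)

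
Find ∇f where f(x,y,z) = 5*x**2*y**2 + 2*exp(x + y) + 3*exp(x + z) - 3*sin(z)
(10*x*y**2 + 2*exp(x + y) + 3*exp(x + z), 10*x**2*y + 2*exp(x + y), 3*exp(x + z) - 3*cos(z))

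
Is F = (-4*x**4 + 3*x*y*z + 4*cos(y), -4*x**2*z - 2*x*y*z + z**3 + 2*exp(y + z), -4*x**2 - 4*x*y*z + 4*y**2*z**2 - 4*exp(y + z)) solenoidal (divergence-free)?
No, ∇·F = -16*x**3 - 4*x*y - 2*x*z + 8*y**2*z + 3*y*z - 2*exp(y + z)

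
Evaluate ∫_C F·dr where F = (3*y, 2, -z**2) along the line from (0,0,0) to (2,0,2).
-8/3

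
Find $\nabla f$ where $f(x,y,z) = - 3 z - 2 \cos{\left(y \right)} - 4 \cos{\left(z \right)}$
(0, 2*sin(y), 4*sin(z) - 3)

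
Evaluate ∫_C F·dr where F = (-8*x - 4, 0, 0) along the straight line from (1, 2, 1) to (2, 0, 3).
-16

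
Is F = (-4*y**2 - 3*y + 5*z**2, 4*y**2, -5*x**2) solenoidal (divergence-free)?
No, ∇·F = 8*y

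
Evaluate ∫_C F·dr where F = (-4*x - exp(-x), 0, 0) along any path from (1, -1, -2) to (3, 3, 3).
-16 - exp(-1) + exp(-3)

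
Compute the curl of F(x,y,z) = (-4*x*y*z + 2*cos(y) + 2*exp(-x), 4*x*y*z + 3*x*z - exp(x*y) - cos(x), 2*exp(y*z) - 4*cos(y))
(-4*x*y - 3*x + 2*z*exp(y*z) + 4*sin(y), -4*x*y, 4*x*z + 4*y*z - y*exp(x*y) + 3*z + sin(x) + 2*sin(y))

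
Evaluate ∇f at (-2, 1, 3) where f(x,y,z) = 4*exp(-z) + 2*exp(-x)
(-2*exp(2), 0, -4*exp(-3))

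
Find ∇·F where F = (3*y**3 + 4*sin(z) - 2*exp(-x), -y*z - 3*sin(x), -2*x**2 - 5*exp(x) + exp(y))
-z + 2*exp(-x)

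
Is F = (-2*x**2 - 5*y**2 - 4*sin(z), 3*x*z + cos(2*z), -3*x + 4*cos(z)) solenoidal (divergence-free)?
No, ∇·F = -4*x - 4*sin(z)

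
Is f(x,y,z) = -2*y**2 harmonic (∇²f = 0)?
No, ∇²f = -4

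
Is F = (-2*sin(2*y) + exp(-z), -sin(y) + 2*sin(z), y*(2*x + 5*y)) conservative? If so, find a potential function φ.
No, ∇×F = (2*x + 10*y - 2*cos(z), -2*y - exp(-z), 4*cos(2*y)) ≠ 0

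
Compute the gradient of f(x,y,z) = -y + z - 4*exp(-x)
(4*exp(-x), -1, 1)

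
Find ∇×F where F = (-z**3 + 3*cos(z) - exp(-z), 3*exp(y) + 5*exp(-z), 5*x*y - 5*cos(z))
(5*x + 5*exp(-z), -5*y - 3*z**2 - 3*sin(z) + exp(-z), 0)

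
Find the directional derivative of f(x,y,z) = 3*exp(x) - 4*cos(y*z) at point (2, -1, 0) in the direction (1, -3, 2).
3*sqrt(14)*exp(2)/14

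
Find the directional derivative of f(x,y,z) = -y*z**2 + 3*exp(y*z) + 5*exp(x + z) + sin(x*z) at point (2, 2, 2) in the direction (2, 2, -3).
sqrt(17)*(-11*exp(4) - 2*cos(4) + 16)/17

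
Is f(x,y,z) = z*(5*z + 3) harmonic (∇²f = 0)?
No, ∇²f = 10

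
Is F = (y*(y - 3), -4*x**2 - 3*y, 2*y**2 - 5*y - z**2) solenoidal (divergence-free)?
No, ∇·F = -2*z - 3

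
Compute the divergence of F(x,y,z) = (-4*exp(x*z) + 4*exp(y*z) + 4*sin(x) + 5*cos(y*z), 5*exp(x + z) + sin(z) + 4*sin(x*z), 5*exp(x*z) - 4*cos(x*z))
5*x*exp(x*z) + 4*x*sin(x*z) - 4*z*exp(x*z) + 4*cos(x)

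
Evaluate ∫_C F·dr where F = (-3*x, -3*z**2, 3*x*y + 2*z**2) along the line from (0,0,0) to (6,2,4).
14/3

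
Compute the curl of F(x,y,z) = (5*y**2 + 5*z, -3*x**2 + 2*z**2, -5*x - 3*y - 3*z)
(-4*z - 3, 10, -6*x - 10*y)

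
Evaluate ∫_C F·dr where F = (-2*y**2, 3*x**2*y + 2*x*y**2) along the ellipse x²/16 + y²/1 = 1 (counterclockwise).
2*pi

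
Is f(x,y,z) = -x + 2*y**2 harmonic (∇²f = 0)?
No, ∇²f = 4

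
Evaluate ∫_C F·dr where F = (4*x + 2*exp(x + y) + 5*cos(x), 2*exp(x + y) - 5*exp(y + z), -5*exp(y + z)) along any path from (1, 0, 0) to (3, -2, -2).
-5*sin(1) - 5*exp(-4) + 5*sin(3) + 21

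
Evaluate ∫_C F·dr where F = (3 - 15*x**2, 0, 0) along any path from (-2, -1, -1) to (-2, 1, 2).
0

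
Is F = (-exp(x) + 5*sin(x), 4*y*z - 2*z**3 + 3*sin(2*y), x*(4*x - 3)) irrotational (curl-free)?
No, ∇×F = (-4*y + 6*z**2, 3 - 8*x, 0)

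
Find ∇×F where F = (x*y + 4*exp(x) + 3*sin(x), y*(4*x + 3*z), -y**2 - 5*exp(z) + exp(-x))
(-5*y, exp(-x), -x + 4*y)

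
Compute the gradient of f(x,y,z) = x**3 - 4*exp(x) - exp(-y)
(3*x**2 - 4*exp(x), exp(-y), 0)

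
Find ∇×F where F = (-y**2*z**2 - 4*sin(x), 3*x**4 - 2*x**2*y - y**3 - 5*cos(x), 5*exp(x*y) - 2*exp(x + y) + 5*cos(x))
(5*x*exp(x*y) - 2*exp(x + y), -2*y**2*z - 5*y*exp(x*y) + 2*exp(x + y) + 5*sin(x), 12*x**3 - 4*x*y + 2*y*z**2 + 5*sin(x))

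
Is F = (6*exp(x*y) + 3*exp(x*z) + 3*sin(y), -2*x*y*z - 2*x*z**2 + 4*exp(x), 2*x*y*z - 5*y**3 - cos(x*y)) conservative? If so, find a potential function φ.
No, ∇×F = (2*x*y + 6*x*z + x*sin(x*y) - 15*y**2, 3*x*exp(x*z) - 2*y*z - y*sin(x*y), -6*x*exp(x*y) - 2*y*z - 2*z**2 + 4*exp(x) - 3*cos(y)) ≠ 0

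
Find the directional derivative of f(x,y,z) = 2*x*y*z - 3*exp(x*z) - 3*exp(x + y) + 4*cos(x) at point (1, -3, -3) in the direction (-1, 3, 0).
sqrt(10)*(-36*exp(3) - 6*E - 9 + 4*exp(3)*sin(1))*exp(-3)/10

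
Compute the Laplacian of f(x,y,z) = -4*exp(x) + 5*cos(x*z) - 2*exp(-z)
-5*x**2*cos(x*z) - 5*z**2*cos(x*z) - 4*exp(x) - 2*exp(-z)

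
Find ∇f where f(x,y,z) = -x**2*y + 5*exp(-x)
(-2*x*y - 5*exp(-x), -x**2, 0)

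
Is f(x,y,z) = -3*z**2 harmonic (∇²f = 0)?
No, ∇²f = -6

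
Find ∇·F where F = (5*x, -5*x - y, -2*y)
4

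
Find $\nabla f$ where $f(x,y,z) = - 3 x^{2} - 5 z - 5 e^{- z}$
(-6*x, 0, -5 + 5*exp(-z))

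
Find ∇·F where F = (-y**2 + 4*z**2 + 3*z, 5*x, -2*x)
0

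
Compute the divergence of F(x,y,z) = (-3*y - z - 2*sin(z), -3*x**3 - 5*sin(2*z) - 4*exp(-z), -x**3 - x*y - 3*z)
-3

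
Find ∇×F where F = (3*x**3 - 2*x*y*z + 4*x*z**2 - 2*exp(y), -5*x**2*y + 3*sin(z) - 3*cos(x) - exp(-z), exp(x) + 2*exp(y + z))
(2*exp(y + z) - 3*cos(z) - exp(-z), -2*x*y + 8*x*z - exp(x), -10*x*y + 2*x*z + 2*exp(y) + 3*sin(x))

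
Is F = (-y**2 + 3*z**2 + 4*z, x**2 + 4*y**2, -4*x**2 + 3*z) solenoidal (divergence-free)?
No, ∇·F = 8*y + 3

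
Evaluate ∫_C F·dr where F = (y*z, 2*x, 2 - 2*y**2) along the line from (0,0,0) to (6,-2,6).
-40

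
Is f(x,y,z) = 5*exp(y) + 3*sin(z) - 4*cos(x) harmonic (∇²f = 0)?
No, ∇²f = 5*exp(y) - 3*sin(z) + 4*cos(x)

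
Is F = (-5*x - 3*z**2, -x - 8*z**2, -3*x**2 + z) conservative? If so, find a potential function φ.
No, ∇×F = (16*z, 6*x - 6*z, -1) ≠ 0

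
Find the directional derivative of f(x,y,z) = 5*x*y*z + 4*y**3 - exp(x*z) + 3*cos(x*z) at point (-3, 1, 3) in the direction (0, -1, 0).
33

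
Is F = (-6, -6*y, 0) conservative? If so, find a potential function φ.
Yes, F is conservative. φ = -6*x - 3*y**2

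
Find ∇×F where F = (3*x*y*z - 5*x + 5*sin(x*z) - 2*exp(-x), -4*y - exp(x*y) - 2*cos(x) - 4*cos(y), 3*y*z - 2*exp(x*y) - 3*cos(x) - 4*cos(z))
(-2*x*exp(x*y) + 3*z, 3*x*y + 5*x*cos(x*z) + 2*y*exp(x*y) - 3*sin(x), -3*x*z - y*exp(x*y) + 2*sin(x))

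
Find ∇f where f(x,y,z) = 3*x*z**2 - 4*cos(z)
(3*z**2, 0, 6*x*z + 4*sin(z))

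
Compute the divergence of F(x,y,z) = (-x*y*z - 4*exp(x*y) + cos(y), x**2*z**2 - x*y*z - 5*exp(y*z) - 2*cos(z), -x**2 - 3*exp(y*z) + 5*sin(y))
-x*z - y*z - 4*y*exp(x*y) - 3*y*exp(y*z) - 5*z*exp(y*z)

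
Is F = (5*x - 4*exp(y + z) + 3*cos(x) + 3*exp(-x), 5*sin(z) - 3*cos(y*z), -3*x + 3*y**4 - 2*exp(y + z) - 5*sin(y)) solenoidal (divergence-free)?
No, ∇·F = 3*z*sin(y*z) - 2*exp(y + z) - 3*sin(x) + 5 - 3*exp(-x)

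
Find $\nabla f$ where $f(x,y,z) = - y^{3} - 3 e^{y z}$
(0, -3*y**2 - 3*z*exp(y*z), -3*y*exp(y*z))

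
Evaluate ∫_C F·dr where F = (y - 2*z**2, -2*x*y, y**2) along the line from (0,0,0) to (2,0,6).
-48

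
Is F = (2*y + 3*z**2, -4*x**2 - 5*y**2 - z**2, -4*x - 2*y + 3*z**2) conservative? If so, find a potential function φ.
No, ∇×F = (2*z - 2, 6*z + 4, -8*x - 2) ≠ 0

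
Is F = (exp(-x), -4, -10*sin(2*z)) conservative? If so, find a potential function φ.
Yes, F is conservative. φ = -4*y + 5*cos(2*z) - exp(-x)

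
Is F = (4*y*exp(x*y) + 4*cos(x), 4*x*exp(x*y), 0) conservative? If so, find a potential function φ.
Yes, F is conservative. φ = 4*exp(x*y) + 4*sin(x)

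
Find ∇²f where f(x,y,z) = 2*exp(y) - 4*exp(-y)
2*exp(y) - 4*exp(-y)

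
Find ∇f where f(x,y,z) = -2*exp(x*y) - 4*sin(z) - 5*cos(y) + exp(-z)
(-2*y*exp(x*y), -2*x*exp(x*y) + 5*sin(y), -4*cos(z) - exp(-z))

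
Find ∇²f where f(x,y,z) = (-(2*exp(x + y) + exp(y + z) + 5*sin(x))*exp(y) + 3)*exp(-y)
-4*exp(x + y) - 2*exp(y + z) + 5*sin(x) + 3*exp(-y)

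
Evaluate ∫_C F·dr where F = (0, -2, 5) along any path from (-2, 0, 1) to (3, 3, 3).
4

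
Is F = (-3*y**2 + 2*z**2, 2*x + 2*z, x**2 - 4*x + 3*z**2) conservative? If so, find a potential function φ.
No, ∇×F = (-2, -2*x + 4*z + 4, 6*y + 2) ≠ 0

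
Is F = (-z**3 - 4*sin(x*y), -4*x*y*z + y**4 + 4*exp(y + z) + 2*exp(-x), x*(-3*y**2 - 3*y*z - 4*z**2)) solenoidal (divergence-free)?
No, ∇·F = -3*x*y - 12*x*z + 4*y**3 - 4*y*cos(x*y) + 4*exp(y + z)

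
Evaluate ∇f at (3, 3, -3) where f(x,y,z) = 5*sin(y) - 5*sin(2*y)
(0, -10*cos(6) + 5*cos(3), 0)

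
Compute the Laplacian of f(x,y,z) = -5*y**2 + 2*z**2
-6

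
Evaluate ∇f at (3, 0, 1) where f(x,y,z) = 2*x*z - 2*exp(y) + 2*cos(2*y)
(2, -2, 6)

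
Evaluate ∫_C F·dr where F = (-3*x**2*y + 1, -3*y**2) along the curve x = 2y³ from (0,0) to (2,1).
-31/5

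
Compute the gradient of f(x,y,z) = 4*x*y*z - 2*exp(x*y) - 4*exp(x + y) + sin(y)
(4*y*z - 2*y*exp(x*y) - 4*exp(x + y), 4*x*z - 2*x*exp(x*y) - 4*exp(x + y) + cos(y), 4*x*y)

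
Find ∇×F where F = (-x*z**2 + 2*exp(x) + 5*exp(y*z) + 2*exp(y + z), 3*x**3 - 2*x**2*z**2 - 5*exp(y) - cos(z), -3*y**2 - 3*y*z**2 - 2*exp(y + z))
(4*x**2*z - 6*y - 3*z**2 - 2*exp(y + z) - sin(z), -2*x*z + 5*y*exp(y*z) + 2*exp(y + z), 9*x**2 - 4*x*z**2 - 5*z*exp(y*z) - 2*exp(y + z))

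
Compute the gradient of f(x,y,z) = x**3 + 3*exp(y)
(3*x**2, 3*exp(y), 0)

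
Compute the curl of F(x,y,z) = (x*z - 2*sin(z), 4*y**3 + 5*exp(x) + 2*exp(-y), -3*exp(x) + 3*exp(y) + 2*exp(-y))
(5*sinh(y) + cosh(y), x + 3*exp(x) - 2*cos(z), 5*exp(x))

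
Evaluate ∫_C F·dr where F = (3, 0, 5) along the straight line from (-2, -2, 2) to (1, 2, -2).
-11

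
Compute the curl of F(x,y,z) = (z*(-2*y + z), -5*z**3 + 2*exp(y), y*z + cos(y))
(15*z**2 + z - sin(y), -2*y + 2*z, 2*z)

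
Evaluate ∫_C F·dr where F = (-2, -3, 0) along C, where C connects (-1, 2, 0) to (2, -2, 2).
6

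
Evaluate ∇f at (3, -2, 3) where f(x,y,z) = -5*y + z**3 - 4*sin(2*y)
(0, -5 - 8*cos(4), 27)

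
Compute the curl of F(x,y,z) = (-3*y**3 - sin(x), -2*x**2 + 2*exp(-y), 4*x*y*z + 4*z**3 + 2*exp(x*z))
(4*x*z, 2*z*(-2*y - exp(x*z)), -4*x + 9*y**2)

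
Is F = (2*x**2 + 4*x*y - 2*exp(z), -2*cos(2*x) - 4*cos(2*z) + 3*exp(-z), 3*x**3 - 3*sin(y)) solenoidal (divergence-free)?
No, ∇·F = 4*x + 4*y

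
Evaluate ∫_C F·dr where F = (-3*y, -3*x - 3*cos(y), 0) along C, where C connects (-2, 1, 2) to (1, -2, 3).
3*sin(1) + 3*sin(2)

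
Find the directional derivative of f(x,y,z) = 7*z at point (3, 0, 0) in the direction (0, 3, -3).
-7*sqrt(2)/2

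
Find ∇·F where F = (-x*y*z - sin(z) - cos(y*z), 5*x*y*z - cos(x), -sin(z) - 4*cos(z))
5*x*z - y*z + 4*sin(z) - cos(z)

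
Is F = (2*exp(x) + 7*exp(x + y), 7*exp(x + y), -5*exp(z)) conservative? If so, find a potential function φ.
Yes, F is conservative. φ = 2*exp(x) - 5*exp(z) + 7*exp(x + y)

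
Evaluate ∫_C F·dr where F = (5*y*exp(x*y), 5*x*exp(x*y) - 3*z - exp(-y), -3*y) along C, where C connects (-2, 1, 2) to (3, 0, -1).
-5*exp(-2) - exp(-1) + 12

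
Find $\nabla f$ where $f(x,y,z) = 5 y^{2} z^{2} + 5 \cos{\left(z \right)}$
(0, 10*y*z**2, 10*y**2*z - 5*sin(z))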